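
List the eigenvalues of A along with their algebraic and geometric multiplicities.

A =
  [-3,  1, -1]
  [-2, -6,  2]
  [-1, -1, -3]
λ = -4: alg = 3, geom = 2

Step 1 — factor the characteristic polynomial to read off the algebraic multiplicities:
  χ_A(x) = (x + 4)^3

Step 2 — compute geometric multiplicities via the rank-nullity identity g(λ) = n − rank(A − λI):
  rank(A − (-4)·I) = 1, so dim ker(A − (-4)·I) = n − 1 = 2

Summary:
  λ = -4: algebraic multiplicity = 3, geometric multiplicity = 2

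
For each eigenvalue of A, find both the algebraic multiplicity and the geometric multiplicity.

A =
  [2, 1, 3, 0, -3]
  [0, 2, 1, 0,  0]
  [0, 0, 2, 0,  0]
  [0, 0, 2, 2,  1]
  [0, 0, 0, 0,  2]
λ = 2: alg = 5, geom = 2

Step 1 — factor the characteristic polynomial to read off the algebraic multiplicities:
  χ_A(x) = (x - 2)^5

Step 2 — compute geometric multiplicities via the rank-nullity identity g(λ) = n − rank(A − λI):
  rank(A − (2)·I) = 3, so dim ker(A − (2)·I) = n − 3 = 2

Summary:
  λ = 2: algebraic multiplicity = 5, geometric multiplicity = 2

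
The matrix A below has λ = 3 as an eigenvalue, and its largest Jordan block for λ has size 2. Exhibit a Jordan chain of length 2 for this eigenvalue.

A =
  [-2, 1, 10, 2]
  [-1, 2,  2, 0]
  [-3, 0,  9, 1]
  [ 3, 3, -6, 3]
A Jordan chain for λ = 3 of length 2:
v_1 = (-5, -1, -3, 3)ᵀ
v_2 = (1, 0, 0, 0)ᵀ

Let N = A − (3)·I. We want v_2 with N^2 v_2 = 0 but N^1 v_2 ≠ 0; then v_{j-1} := N · v_j for j = 2, …, 2.

Pick v_2 = (1, 0, 0, 0)ᵀ.
Then v_1 = N · v_2 = (-5, -1, -3, 3)ᵀ.

Sanity check: (A − (3)·I) v_1 = (0, 0, 0, 0)ᵀ = 0. ✓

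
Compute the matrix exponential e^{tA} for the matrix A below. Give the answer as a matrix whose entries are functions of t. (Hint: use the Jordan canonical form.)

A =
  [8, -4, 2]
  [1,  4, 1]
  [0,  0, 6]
e^{tA} =
  [2*t*exp(6*t) + exp(6*t), -4*t*exp(6*t), 2*t*exp(6*t)]
  [t*exp(6*t), -2*t*exp(6*t) + exp(6*t), t*exp(6*t)]
  [0, 0, exp(6*t)]

Strategy: write A = P · J · P⁻¹ where J is a Jordan canonical form, so e^{tA} = P · e^{tJ} · P⁻¹, and e^{tJ} can be computed block-by-block.

A has Jordan form
J =
  [6, 1, 0]
  [0, 6, 0]
  [0, 0, 6]
(up to reordering of blocks).

Per-block formulas:
  For a 2×2 Jordan block J_2(6): exp(t · J_2(6)) = e^(6t)·(I + t·N), where N is the 2×2 nilpotent shift.
  For a 1×1 block at λ = 6: exp(t · [6]) = [e^(6t)].

After assembling e^{tJ} and conjugating by P, we get:

e^{tA} =
  [2*t*exp(6*t) + exp(6*t), -4*t*exp(6*t), 2*t*exp(6*t)]
  [t*exp(6*t), -2*t*exp(6*t) + exp(6*t), t*exp(6*t)]
  [0, 0, exp(6*t)]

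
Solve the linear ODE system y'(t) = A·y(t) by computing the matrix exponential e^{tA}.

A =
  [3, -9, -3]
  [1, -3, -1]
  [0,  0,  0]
e^{tA} =
  [3*t + 1, -9*t, -3*t]
  [t, 1 - 3*t, -t]
  [0, 0, 1]

Strategy: write A = P · J · P⁻¹ where J is a Jordan canonical form, so e^{tA} = P · e^{tJ} · P⁻¹, and e^{tJ} can be computed block-by-block.

A has Jordan form
J =
  [0, 1, 0]
  [0, 0, 0]
  [0, 0, 0]
(up to reordering of blocks).

Per-block formulas:
  For a 2×2 Jordan block J_2(0): exp(t · J_2(0)) = e^(0t)·(I + t·N), where N is the 2×2 nilpotent shift.
  For a 1×1 block at λ = 0: exp(t · [0]) = [e^(0t)].

After assembling e^{tJ} and conjugating by P, we get:

e^{tA} =
  [3*t + 1, -9*t, -3*t]
  [t, 1 - 3*t, -t]
  [0, 0, 1]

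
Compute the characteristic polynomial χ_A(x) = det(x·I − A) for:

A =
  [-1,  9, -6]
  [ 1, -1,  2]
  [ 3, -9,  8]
x^3 - 6*x^2 + 12*x - 8

Expanding det(x·I − A) (e.g. by cofactor expansion or by noting that A is similar to its Jordan form J, which has the same characteristic polynomial as A) gives
  χ_A(x) = x^3 - 6*x^2 + 12*x - 8
which factors as (x - 2)^3. The eigenvalues (with algebraic multiplicities) are λ = 2 with multiplicity 3.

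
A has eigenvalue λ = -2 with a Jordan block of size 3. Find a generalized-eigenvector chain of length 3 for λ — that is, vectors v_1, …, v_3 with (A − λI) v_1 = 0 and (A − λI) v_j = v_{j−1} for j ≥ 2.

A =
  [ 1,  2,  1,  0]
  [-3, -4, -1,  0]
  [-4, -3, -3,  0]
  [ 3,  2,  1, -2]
A Jordan chain for λ = -2 of length 3:
v_1 = (-1, 1, 1, -1)ᵀ
v_2 = (3, -3, -4, 3)ᵀ
v_3 = (1, 0, 0, 0)ᵀ

Let N = A − (-2)·I. We want v_3 with N^3 v_3 = 0 but N^2 v_3 ≠ 0; then v_{j-1} := N · v_j for j = 3, …, 2.

Pick v_3 = (1, 0, 0, 0)ᵀ.
Then v_2 = N · v_3 = (3, -3, -4, 3)ᵀ.
Then v_1 = N · v_2 = (-1, 1, 1, -1)ᵀ.

Sanity check: (A − (-2)·I) v_1 = (0, 0, 0, 0)ᵀ = 0. ✓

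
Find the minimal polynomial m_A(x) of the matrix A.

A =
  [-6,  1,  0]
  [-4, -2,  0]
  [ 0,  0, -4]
x^2 + 8*x + 16

The characteristic polynomial is χ_A(x) = (x + 4)^3, so the eigenvalues are known. The minimal polynomial is
  m_A(x) = Π_λ (x − λ)^{k_λ}
where k_λ is the size of the *largest* Jordan block for λ (equivalently, the smallest k with (A − λI)^k v = 0 for every generalised eigenvector v of λ).

  λ = -4: largest Jordan block has size 2, contributing (x + 4)^2

So m_A(x) = (x + 4)^2 = x^2 + 8*x + 16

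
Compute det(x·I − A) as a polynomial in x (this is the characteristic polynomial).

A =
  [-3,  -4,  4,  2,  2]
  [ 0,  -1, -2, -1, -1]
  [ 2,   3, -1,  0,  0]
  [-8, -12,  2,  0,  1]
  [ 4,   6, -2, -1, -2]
x^5 + 7*x^4 + 18*x^3 + 22*x^2 + 13*x + 3

Expanding det(x·I − A) (e.g. by cofactor expansion or by noting that A is similar to its Jordan form J, which has the same characteristic polynomial as A) gives
  χ_A(x) = x^5 + 7*x^4 + 18*x^3 + 22*x^2 + 13*x + 3
which factors as (x + 1)^4*(x + 3). The eigenvalues (with algebraic multiplicities) are λ = -3 with multiplicity 1, λ = -1 with multiplicity 4.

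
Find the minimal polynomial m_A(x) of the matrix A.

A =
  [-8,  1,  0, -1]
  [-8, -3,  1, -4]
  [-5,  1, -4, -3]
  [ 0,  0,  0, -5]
x^3 + 15*x^2 + 75*x + 125

The characteristic polynomial is χ_A(x) = (x + 5)^4, so the eigenvalues are known. The minimal polynomial is
  m_A(x) = Π_λ (x − λ)^{k_λ}
where k_λ is the size of the *largest* Jordan block for λ (equivalently, the smallest k with (A − λI)^k v = 0 for every generalised eigenvector v of λ).

  λ = -5: largest Jordan block has size 3, contributing (x + 5)^3

So m_A(x) = (x + 5)^3 = x^3 + 15*x^2 + 75*x + 125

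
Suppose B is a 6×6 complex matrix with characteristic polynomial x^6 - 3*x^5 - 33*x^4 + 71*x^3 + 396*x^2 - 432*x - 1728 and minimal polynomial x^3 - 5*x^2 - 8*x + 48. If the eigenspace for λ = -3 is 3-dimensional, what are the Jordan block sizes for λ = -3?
Block sizes for λ = -3: [1, 1, 1]

Step 1 — from the characteristic polynomial, algebraic multiplicity of λ = -3 is 3. From dim ker(B − (-3)·I) = 3, there are exactly 3 Jordan blocks for λ = -3.
Step 2 — from the minimal polynomial, the factor (x + 3) tells us the largest block for λ = -3 has size 1.
Step 3 — with total size 3, 3 blocks, and largest block 1, the block sizes (in nonincreasing order) are [1, 1, 1].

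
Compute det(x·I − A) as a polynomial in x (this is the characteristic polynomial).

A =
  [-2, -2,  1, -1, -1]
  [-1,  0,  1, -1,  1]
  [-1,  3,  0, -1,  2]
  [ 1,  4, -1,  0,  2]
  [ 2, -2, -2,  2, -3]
x^5 + 5*x^4 + 10*x^3 + 10*x^2 + 5*x + 1

Expanding det(x·I − A) (e.g. by cofactor expansion or by noting that A is similar to its Jordan form J, which has the same characteristic polynomial as A) gives
  χ_A(x) = x^5 + 5*x^4 + 10*x^3 + 10*x^2 + 5*x + 1
which factors as (x + 1)^5. The eigenvalues (with algebraic multiplicities) are λ = -1 with multiplicity 5.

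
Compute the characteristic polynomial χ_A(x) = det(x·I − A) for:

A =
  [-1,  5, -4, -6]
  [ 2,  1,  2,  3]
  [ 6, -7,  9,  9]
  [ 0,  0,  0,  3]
x^4 - 12*x^3 + 54*x^2 - 108*x + 81

Expanding det(x·I − A) (e.g. by cofactor expansion or by noting that A is similar to its Jordan form J, which has the same characteristic polynomial as A) gives
  χ_A(x) = x^4 - 12*x^3 + 54*x^2 - 108*x + 81
which factors as (x - 3)^4. The eigenvalues (with algebraic multiplicities) are λ = 3 with multiplicity 4.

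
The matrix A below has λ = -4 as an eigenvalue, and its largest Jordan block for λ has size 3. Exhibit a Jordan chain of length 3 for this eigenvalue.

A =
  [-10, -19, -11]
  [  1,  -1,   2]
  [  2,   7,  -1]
A Jordan chain for λ = -4 of length 3:
v_1 = (-5, 1, 1)ᵀ
v_2 = (-6, 1, 2)ᵀ
v_3 = (1, 0, 0)ᵀ

Let N = A − (-4)·I. We want v_3 with N^3 v_3 = 0 but N^2 v_3 ≠ 0; then v_{j-1} := N · v_j for j = 3, …, 2.

Pick v_3 = (1, 0, 0)ᵀ.
Then v_2 = N · v_3 = (-6, 1, 2)ᵀ.
Then v_1 = N · v_2 = (-5, 1, 1)ᵀ.

Sanity check: (A − (-4)·I) v_1 = (0, 0, 0)ᵀ = 0. ✓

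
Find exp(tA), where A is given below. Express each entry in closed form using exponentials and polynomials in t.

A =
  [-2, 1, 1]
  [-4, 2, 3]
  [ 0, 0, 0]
e^{tA} =
  [1 - 2*t, t, t^2/2 + t]
  [-4*t, 2*t + 1, t^2 + 3*t]
  [0, 0, 1]

Strategy: write A = P · J · P⁻¹ where J is a Jordan canonical form, so e^{tA} = P · e^{tJ} · P⁻¹, and e^{tJ} can be computed block-by-block.

A has Jordan form
J =
  [0, 1, 0]
  [0, 0, 1]
  [0, 0, 0]
(up to reordering of blocks).

Per-block formulas:
  For a 3×3 Jordan block J_3(0): exp(t · J_3(0)) = e^(0t)·(I + t·N + (t^2/2)·N^2), where N is the 3×3 nilpotent shift.

After assembling e^{tJ} and conjugating by P, we get:

e^{tA} =
  [1 - 2*t, t, t^2/2 + t]
  [-4*t, 2*t + 1, t^2 + 3*t]
  [0, 0, 1]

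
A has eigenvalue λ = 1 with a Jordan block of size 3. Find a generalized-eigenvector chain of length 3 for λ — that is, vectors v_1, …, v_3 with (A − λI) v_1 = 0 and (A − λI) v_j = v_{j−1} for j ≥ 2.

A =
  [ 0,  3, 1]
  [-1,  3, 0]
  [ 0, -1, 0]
A Jordan chain for λ = 1 of length 3:
v_1 = (-2, -1, 1)ᵀ
v_2 = (-1, -1, 0)ᵀ
v_3 = (1, 0, 0)ᵀ

Let N = A − (1)·I. We want v_3 with N^3 v_3 = 0 but N^2 v_3 ≠ 0; then v_{j-1} := N · v_j for j = 3, …, 2.

Pick v_3 = (1, 0, 0)ᵀ.
Then v_2 = N · v_3 = (-1, -1, 0)ᵀ.
Then v_1 = N · v_2 = (-2, -1, 1)ᵀ.

Sanity check: (A − (1)·I) v_1 = (0, 0, 0)ᵀ = 0. ✓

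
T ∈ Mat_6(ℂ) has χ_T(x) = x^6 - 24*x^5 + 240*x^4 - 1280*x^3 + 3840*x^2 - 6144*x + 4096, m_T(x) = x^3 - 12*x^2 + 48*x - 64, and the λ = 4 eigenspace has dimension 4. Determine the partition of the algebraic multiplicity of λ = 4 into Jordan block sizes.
Block sizes for λ = 4: [3, 1, 1, 1]

Step 1 — from the characteristic polynomial, algebraic multiplicity of λ = 4 is 6. From dim ker(T − (4)·I) = 4, there are exactly 4 Jordan blocks for λ = 4.
Step 2 — from the minimal polynomial, the factor (x − 4)^3 tells us the largest block for λ = 4 has size 3.
Step 3 — with total size 6, 4 blocks, and largest block 3, the block sizes (in nonincreasing order) are [3, 1, 1, 1].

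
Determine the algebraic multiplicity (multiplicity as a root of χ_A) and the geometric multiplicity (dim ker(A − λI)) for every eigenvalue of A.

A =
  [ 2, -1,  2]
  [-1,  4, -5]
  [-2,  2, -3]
λ = 1: alg = 3, geom = 1

Step 1 — factor the characteristic polynomial to read off the algebraic multiplicities:
  χ_A(x) = (x - 1)^3

Step 2 — compute geometric multiplicities via the rank-nullity identity g(λ) = n − rank(A − λI):
  rank(A − (1)·I) = 2, so dim ker(A − (1)·I) = n − 2 = 1

Summary:
  λ = 1: algebraic multiplicity = 3, geometric multiplicity = 1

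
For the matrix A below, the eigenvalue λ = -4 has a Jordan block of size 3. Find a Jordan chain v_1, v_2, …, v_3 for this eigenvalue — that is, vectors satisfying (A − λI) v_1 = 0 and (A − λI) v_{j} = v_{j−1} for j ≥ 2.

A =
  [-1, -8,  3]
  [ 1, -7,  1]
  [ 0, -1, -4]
A Jordan chain for λ = -4 of length 3:
v_1 = (1, 0, -1)ᵀ
v_2 = (3, 1, 0)ᵀ
v_3 = (1, 0, 0)ᵀ

Let N = A − (-4)·I. We want v_3 with N^3 v_3 = 0 but N^2 v_3 ≠ 0; then v_{j-1} := N · v_j for j = 3, …, 2.

Pick v_3 = (1, 0, 0)ᵀ.
Then v_2 = N · v_3 = (3, 1, 0)ᵀ.
Then v_1 = N · v_2 = (1, 0, -1)ᵀ.

Sanity check: (A − (-4)·I) v_1 = (0, 0, 0)ᵀ = 0. ✓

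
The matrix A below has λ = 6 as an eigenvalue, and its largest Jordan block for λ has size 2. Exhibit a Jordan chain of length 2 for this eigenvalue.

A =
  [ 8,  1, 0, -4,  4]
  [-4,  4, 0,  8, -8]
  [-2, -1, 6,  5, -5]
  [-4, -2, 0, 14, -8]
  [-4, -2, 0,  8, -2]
A Jordan chain for λ = 6 of length 2:
v_1 = (2, -4, -2, -4, -4)ᵀ
v_2 = (1, 0, 0, 0, 0)ᵀ

Let N = A − (6)·I. We want v_2 with N^2 v_2 = 0 but N^1 v_2 ≠ 0; then v_{j-1} := N · v_j for j = 2, …, 2.

Pick v_2 = (1, 0, 0, 0, 0)ᵀ.
Then v_1 = N · v_2 = (2, -4, -2, -4, -4)ᵀ.

Sanity check: (A − (6)·I) v_1 = (0, 0, 0, 0, 0)ᵀ = 0. ✓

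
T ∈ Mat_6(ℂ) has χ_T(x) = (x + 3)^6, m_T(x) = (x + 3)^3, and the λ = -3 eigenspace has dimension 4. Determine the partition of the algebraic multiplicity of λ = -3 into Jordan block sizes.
Block sizes for λ = -3: [3, 1, 1, 1]

Step 1 — from the characteristic polynomial, algebraic multiplicity of λ = -3 is 6. From dim ker(T − (-3)·I) = 4, there are exactly 4 Jordan blocks for λ = -3.
Step 2 — from the minimal polynomial, the factor (x + 3)^3 tells us the largest block for λ = -3 has size 3.
Step 3 — with total size 6, 4 blocks, and largest block 3, the block sizes (in nonincreasing order) are [3, 1, 1, 1].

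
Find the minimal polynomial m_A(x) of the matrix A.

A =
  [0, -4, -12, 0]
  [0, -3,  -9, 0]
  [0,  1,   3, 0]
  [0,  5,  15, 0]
x^2

The characteristic polynomial is χ_A(x) = x^4, so the eigenvalues are known. The minimal polynomial is
  m_A(x) = Π_λ (x − λ)^{k_λ}
where k_λ is the size of the *largest* Jordan block for λ (equivalently, the smallest k with (A − λI)^k v = 0 for every generalised eigenvector v of λ).

  λ = 0: largest Jordan block has size 2, contributing (x − 0)^2

So m_A(x) = x^2 = x^2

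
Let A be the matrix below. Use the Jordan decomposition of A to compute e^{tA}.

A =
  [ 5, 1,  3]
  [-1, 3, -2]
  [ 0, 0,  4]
e^{tA} =
  [t*exp(4*t) + exp(4*t), t*exp(4*t), t^2*exp(4*t)/2 + 3*t*exp(4*t)]
  [-t*exp(4*t), -t*exp(4*t) + exp(4*t), -t^2*exp(4*t)/2 - 2*t*exp(4*t)]
  [0, 0, exp(4*t)]

Strategy: write A = P · J · P⁻¹ where J is a Jordan canonical form, so e^{tA} = P · e^{tJ} · P⁻¹, and e^{tJ} can be computed block-by-block.

A has Jordan form
J =
  [4, 1, 0]
  [0, 4, 1]
  [0, 0, 4]
(up to reordering of blocks).

Per-block formulas:
  For a 3×3 Jordan block J_3(4): exp(t · J_3(4)) = e^(4t)·(I + t·N + (t^2/2)·N^2), where N is the 3×3 nilpotent shift.

After assembling e^{tJ} and conjugating by P, we get:

e^{tA} =
  [t*exp(4*t) + exp(4*t), t*exp(4*t), t^2*exp(4*t)/2 + 3*t*exp(4*t)]
  [-t*exp(4*t), -t*exp(4*t) + exp(4*t), -t^2*exp(4*t)/2 - 2*t*exp(4*t)]
  [0, 0, exp(4*t)]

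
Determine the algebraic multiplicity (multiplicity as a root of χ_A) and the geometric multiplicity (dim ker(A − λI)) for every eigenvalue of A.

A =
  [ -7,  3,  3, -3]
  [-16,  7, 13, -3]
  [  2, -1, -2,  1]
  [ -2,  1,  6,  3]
λ = -1: alg = 3, geom = 2; λ = 4: alg = 1, geom = 1

Step 1 — factor the characteristic polynomial to read off the algebraic multiplicities:
  χ_A(x) = (x - 4)*(x + 1)^3

Step 2 — compute geometric multiplicities via the rank-nullity identity g(λ) = n − rank(A − λI):
  rank(A − (-1)·I) = 2, so dim ker(A − (-1)·I) = n − 2 = 2
  rank(A − (4)·I) = 3, so dim ker(A − (4)·I) = n − 3 = 1

Summary:
  λ = -1: algebraic multiplicity = 3, geometric multiplicity = 2
  λ = 4: algebraic multiplicity = 1, geometric multiplicity = 1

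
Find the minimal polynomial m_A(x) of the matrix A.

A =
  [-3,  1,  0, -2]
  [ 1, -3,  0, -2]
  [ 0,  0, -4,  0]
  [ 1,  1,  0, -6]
x^2 + 8*x + 16

The characteristic polynomial is χ_A(x) = (x + 4)^4, so the eigenvalues are known. The minimal polynomial is
  m_A(x) = Π_λ (x − λ)^{k_λ}
where k_λ is the size of the *largest* Jordan block for λ (equivalently, the smallest k with (A − λI)^k v = 0 for every generalised eigenvector v of λ).

  λ = -4: largest Jordan block has size 2, contributing (x + 4)^2

So m_A(x) = (x + 4)^2 = x^2 + 8*x + 16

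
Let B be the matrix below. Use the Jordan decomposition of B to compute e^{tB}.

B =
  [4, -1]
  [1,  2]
e^{tB} =
  [t*exp(3*t) + exp(3*t), -t*exp(3*t)]
  [t*exp(3*t), -t*exp(3*t) + exp(3*t)]

Strategy: write B = P · J · P⁻¹ where J is a Jordan canonical form, so e^{tB} = P · e^{tJ} · P⁻¹, and e^{tJ} can be computed block-by-block.

B has Jordan form
J =
  [3, 1]
  [0, 3]
(up to reordering of blocks).

Per-block formulas:
  For a 2×2 Jordan block J_2(3): exp(t · J_2(3)) = e^(3t)·(I + t·N), where N is the 2×2 nilpotent shift.

After assembling e^{tJ} and conjugating by P, we get:

e^{tB} =
  [t*exp(3*t) + exp(3*t), -t*exp(3*t)]
  [t*exp(3*t), -t*exp(3*t) + exp(3*t)]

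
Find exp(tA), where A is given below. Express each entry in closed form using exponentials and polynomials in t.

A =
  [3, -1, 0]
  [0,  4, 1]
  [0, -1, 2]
e^{tA} =
  [exp(3*t), -t^2*exp(3*t)/2 - t*exp(3*t), -t^2*exp(3*t)/2]
  [0, t*exp(3*t) + exp(3*t), t*exp(3*t)]
  [0, -t*exp(3*t), -t*exp(3*t) + exp(3*t)]

Strategy: write A = P · J · P⁻¹ where J is a Jordan canonical form, so e^{tA} = P · e^{tJ} · P⁻¹, and e^{tJ} can be computed block-by-block.

A has Jordan form
J =
  [3, 1, 0]
  [0, 3, 1]
  [0, 0, 3]
(up to reordering of blocks).

Per-block formulas:
  For a 3×3 Jordan block J_3(3): exp(t · J_3(3)) = e^(3t)·(I + t·N + (t^2/2)·N^2), where N is the 3×3 nilpotent shift.

After assembling e^{tJ} and conjugating by P, we get:

e^{tA} =
  [exp(3*t), -t^2*exp(3*t)/2 - t*exp(3*t), -t^2*exp(3*t)/2]
  [0, t*exp(3*t) + exp(3*t), t*exp(3*t)]
  [0, -t*exp(3*t), -t*exp(3*t) + exp(3*t)]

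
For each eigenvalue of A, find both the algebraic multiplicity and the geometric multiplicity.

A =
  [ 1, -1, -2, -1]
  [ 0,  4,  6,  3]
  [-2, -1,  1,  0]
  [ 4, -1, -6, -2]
λ = 1: alg = 4, geom = 2

Step 1 — factor the characteristic polynomial to read off the algebraic multiplicities:
  χ_A(x) = (x - 1)^4

Step 2 — compute geometric multiplicities via the rank-nullity identity g(λ) = n − rank(A − λI):
  rank(A − (1)·I) = 2, so dim ker(A − (1)·I) = n − 2 = 2

Summary:
  λ = 1: algebraic multiplicity = 4, geometric multiplicity = 2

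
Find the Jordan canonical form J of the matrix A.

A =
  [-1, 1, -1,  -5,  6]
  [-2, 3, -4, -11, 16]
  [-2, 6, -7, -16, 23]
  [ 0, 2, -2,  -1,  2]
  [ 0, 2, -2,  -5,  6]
J_2(-1) ⊕ J_2(-1) ⊕ J_1(4)

The characteristic polynomial is
  det(x·I − A) = x^5 - 10*x^3 - 20*x^2 - 15*x - 4 = (x - 4)*(x + 1)^4

Eigenvalues and multiplicities (the geometric multiplicity of λ is n − rank(A − λI), which equals the number of Jordan blocks for λ):
  λ = -1: algebraic multiplicity = 4, geometric multiplicity = 2
  λ = 4: algebraic multiplicity = 1, geometric multiplicity = 1

Determining the block sizes for each eigenvalue:
  λ = -1: with am = 4 and gm = 2, the partition is not yet determined (e.g. several partitions of 4 into 2 parts exist). Let N = A − (-1)·I. Computing rank(N^1) = 3, rank(N^2) = 1; the number of blocks of size ≥ j is rank(N^{j−1}) − rank(N^j), giving [2, 2]. So we have 2 block(s) of size 2 → block sizes [2, 2]
  λ = 4: one block (gm = 1), so the single block has size am = 1 → block sizes [1]

Assembling the blocks gives a Jordan form
J =
  [-1,  1,  0,  0, 0]
  [ 0, -1,  0,  0, 0]
  [ 0,  0, -1,  1, 0]
  [ 0,  0,  0, -1, 0]
  [ 0,  0,  0,  0, 4]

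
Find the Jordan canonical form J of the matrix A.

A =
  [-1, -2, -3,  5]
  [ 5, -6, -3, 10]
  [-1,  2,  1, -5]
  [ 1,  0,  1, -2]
J_3(-2) ⊕ J_1(-2)

The characteristic polynomial is
  det(x·I − A) = x^4 + 8*x^3 + 24*x^2 + 32*x + 16 = (x + 2)^4

Eigenvalues and multiplicities (the geometric multiplicity of λ is n − rank(A − λI), which equals the number of Jordan blocks for λ):
  λ = -2: algebraic multiplicity = 4, geometric multiplicity = 2

Determining the block sizes for each eigenvalue:
  λ = -2: with am = 4 and gm = 2, the partition is not yet determined (e.g. several partitions of 4 into 2 parts exist). Let N = A − (-2)·I. Computing rank(N^1) = 2, rank(N^2) = 1, rank(N^3) = 0; the number of blocks of size ≥ j is rank(N^{j−1}) − rank(N^j), giving [2, 1, 1]. So we have 1 block(s) of size 3, 1 block(s) of size 1 → block sizes [3, 1]

Assembling the blocks gives a Jordan form
J =
  [-2,  1,  0,  0]
  [ 0, -2,  1,  0]
  [ 0,  0, -2,  0]
  [ 0,  0,  0, -2]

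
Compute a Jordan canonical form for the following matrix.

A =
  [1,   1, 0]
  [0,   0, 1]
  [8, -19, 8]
J_3(3)

The characteristic polynomial is
  det(x·I − A) = x^3 - 9*x^2 + 27*x - 27 = (x - 3)^3

Eigenvalues and multiplicities (the geometric multiplicity of λ is n − rank(A − λI), which equals the number of Jordan blocks for λ):
  λ = 3: algebraic multiplicity = 3, geometric multiplicity = 1

Determining the block sizes for each eigenvalue:
  λ = 3: one block (gm = 1), so the single block has size am = 3 → block sizes [3]

Assembling the blocks gives a Jordan form
J =
  [3, 1, 0]
  [0, 3, 1]
  [0, 0, 3]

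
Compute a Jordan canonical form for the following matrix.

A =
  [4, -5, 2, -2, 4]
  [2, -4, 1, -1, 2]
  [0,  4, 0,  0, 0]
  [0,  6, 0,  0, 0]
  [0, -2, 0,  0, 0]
J_3(0) ⊕ J_1(0) ⊕ J_1(0)

The characteristic polynomial is
  det(x·I − A) = x^5

Eigenvalues and multiplicities (the geometric multiplicity of λ is n − rank(A − λI), which equals the number of Jordan blocks for λ):
  λ = 0: algebraic multiplicity = 5, geometric multiplicity = 3

Determining the block sizes for each eigenvalue:
  λ = 0: with am = 5 and gm = 3, the partition is not yet determined (e.g. several partitions of 5 into 3 parts exist). Let N = A − (0)·I. Computing rank(N^1) = 2, rank(N^2) = 1, rank(N^3) = 0; the number of blocks of size ≥ j is rank(N^{j−1}) − rank(N^j), giving [3, 1, 1]. So we have 1 block(s) of size 3, 2 block(s) of size 1 → block sizes [3, 1, 1]

Assembling the blocks gives a Jordan form
J =
  [0, 1, 0, 0, 0]
  [0, 0, 1, 0, 0]
  [0, 0, 0, 0, 0]
  [0, 0, 0, 0, 0]
  [0, 0, 0, 0, 0]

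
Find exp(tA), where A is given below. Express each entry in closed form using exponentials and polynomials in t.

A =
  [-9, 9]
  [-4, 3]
e^{tA} =
  [-6*t*exp(-3*t) + exp(-3*t), 9*t*exp(-3*t)]
  [-4*t*exp(-3*t), 6*t*exp(-3*t) + exp(-3*t)]

Strategy: write A = P · J · P⁻¹ where J is a Jordan canonical form, so e^{tA} = P · e^{tJ} · P⁻¹, and e^{tJ} can be computed block-by-block.

A has Jordan form
J =
  [-3,  1]
  [ 0, -3]
(up to reordering of blocks).

Per-block formulas:
  For a 2×2 Jordan block J_2(-3): exp(t · J_2(-3)) = e^(-3t)·(I + t·N), where N is the 2×2 nilpotent shift.

After assembling e^{tJ} and conjugating by P, we get:

e^{tA} =
  [-6*t*exp(-3*t) + exp(-3*t), 9*t*exp(-3*t)]
  [-4*t*exp(-3*t), 6*t*exp(-3*t) + exp(-3*t)]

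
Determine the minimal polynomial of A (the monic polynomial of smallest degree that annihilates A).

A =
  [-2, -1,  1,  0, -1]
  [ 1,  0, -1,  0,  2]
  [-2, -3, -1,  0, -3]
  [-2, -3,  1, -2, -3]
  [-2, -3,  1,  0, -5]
x^3 + 6*x^2 + 12*x + 8

The characteristic polynomial is χ_A(x) = (x + 2)^5, so the eigenvalues are known. The minimal polynomial is
  m_A(x) = Π_λ (x − λ)^{k_λ}
where k_λ is the size of the *largest* Jordan block for λ (equivalently, the smallest k with (A − λI)^k v = 0 for every generalised eigenvector v of λ).

  λ = -2: largest Jordan block has size 3, contributing (x + 2)^3

So m_A(x) = (x + 2)^3 = x^3 + 6*x^2 + 12*x + 8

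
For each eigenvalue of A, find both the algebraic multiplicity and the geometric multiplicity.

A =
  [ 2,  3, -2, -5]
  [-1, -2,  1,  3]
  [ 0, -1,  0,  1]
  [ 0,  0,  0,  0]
λ = 0: alg = 4, geom = 2

Step 1 — factor the characteristic polynomial to read off the algebraic multiplicities:
  χ_A(x) = x^4

Step 2 — compute geometric multiplicities via the rank-nullity identity g(λ) = n − rank(A − λI):
  rank(A − (0)·I) = 2, so dim ker(A − (0)·I) = n − 2 = 2

Summary:
  λ = 0: algebraic multiplicity = 4, geometric multiplicity = 2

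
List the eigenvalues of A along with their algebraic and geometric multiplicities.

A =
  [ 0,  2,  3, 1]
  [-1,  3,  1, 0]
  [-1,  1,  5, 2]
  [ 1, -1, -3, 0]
λ = 2: alg = 4, geom = 2

Step 1 — factor the characteristic polynomial to read off the algebraic multiplicities:
  χ_A(x) = (x - 2)^4

Step 2 — compute geometric multiplicities via the rank-nullity identity g(λ) = n − rank(A − λI):
  rank(A − (2)·I) = 2, so dim ker(A − (2)·I) = n − 2 = 2

Summary:
  λ = 2: algebraic multiplicity = 4, geometric multiplicity = 2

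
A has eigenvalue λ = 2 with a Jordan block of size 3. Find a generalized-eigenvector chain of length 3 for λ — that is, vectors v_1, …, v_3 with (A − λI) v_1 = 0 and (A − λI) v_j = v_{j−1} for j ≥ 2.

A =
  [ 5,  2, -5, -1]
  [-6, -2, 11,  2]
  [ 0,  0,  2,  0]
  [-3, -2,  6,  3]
A Jordan chain for λ = 2 of length 3:
v_1 = (1, -2, 0, -1)ᵀ
v_2 = (-5, 11, 0, 6)ᵀ
v_3 = (0, 0, 1, 0)ᵀ

Let N = A − (2)·I. We want v_3 with N^3 v_3 = 0 but N^2 v_3 ≠ 0; then v_{j-1} := N · v_j for j = 3, …, 2.

Pick v_3 = (0, 0, 1, 0)ᵀ.
Then v_2 = N · v_3 = (-5, 11, 0, 6)ᵀ.
Then v_1 = N · v_2 = (1, -2, 0, -1)ᵀ.

Sanity check: (A − (2)·I) v_1 = (0, 0, 0, 0)ᵀ = 0. ✓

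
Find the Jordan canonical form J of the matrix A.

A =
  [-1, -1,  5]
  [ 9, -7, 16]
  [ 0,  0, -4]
J_3(-4)

The characteristic polynomial is
  det(x·I − A) = x^3 + 12*x^2 + 48*x + 64 = (x + 4)^3

Eigenvalues and multiplicities (the geometric multiplicity of λ is n − rank(A − λI), which equals the number of Jordan blocks for λ):
  λ = -4: algebraic multiplicity = 3, geometric multiplicity = 1

Determining the block sizes for each eigenvalue:
  λ = -4: one block (gm = 1), so the single block has size am = 3 → block sizes [3]

Assembling the blocks gives a Jordan form
J =
  [-4,  1,  0]
  [ 0, -4,  1]
  [ 0,  0, -4]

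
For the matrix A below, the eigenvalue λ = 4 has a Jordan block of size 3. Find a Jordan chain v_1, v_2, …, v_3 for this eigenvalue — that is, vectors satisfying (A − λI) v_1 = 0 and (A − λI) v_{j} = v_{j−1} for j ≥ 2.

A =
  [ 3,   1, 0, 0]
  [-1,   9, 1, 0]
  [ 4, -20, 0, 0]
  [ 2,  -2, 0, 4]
A Jordan chain for λ = 4 of length 3:
v_1 = (4, 4, -16, -8)ᵀ
v_2 = (1, 5, -20, -2)ᵀ
v_3 = (0, 1, 0, 0)ᵀ

Let N = A − (4)·I. We want v_3 with N^3 v_3 = 0 but N^2 v_3 ≠ 0; then v_{j-1} := N · v_j for j = 3, …, 2.

Pick v_3 = (0, 1, 0, 0)ᵀ.
Then v_2 = N · v_3 = (1, 5, -20, -2)ᵀ.
Then v_1 = N · v_2 = (4, 4, -16, -8)ᵀ.

Sanity check: (A − (4)·I) v_1 = (0, 0, 0, 0)ᵀ = 0. ✓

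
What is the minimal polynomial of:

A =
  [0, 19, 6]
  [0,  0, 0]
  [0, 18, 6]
x^3 - 6*x^2

The characteristic polynomial is χ_A(x) = x^2*(x - 6), so the eigenvalues are known. The minimal polynomial is
  m_A(x) = Π_λ (x − λ)^{k_λ}
where k_λ is the size of the *largest* Jordan block for λ (equivalently, the smallest k with (A − λI)^k v = 0 for every generalised eigenvector v of λ).

  λ = 0: largest Jordan block has size 2, contributing (x − 0)^2
  λ = 6: largest Jordan block has size 1, contributing (x − 6)

So m_A(x) = x^2*(x - 6) = x^3 - 6*x^2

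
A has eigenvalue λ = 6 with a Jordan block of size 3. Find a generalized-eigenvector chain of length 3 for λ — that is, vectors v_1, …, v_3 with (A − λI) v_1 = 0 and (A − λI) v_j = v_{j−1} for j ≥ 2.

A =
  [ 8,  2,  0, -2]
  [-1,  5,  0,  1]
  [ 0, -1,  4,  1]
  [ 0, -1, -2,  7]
A Jordan chain for λ = 6 of length 3:
v_1 = (2, -1, 1, 1)ᵀ
v_2 = (2, -1, 0, 0)ᵀ
v_3 = (1, 0, 0, 0)ᵀ

Let N = A − (6)·I. We want v_3 with N^3 v_3 = 0 but N^2 v_3 ≠ 0; then v_{j-1} := N · v_j for j = 3, …, 2.

Pick v_3 = (1, 0, 0, 0)ᵀ.
Then v_2 = N · v_3 = (2, -1, 0, 0)ᵀ.
Then v_1 = N · v_2 = (2, -1, 1, 1)ᵀ.

Sanity check: (A − (6)·I) v_1 = (0, 0, 0, 0)ᵀ = 0. ✓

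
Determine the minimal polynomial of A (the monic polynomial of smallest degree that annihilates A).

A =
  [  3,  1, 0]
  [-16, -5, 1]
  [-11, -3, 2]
x^3

The characteristic polynomial is χ_A(x) = x^3, so the eigenvalues are known. The minimal polynomial is
  m_A(x) = Π_λ (x − λ)^{k_λ}
where k_λ is the size of the *largest* Jordan block for λ (equivalently, the smallest k with (A − λI)^k v = 0 for every generalised eigenvector v of λ).

  λ = 0: largest Jordan block has size 3, contributing (x − 0)^3

So m_A(x) = x^3 = x^3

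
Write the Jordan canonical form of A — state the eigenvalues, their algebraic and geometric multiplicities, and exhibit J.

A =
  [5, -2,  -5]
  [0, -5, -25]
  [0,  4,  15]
J_2(5) ⊕ J_1(5)

The characteristic polynomial is
  det(x·I − A) = x^3 - 15*x^2 + 75*x - 125 = (x - 5)^3

Eigenvalues and multiplicities (the geometric multiplicity of λ is n − rank(A − λI), which equals the number of Jordan blocks for λ):
  λ = 5: algebraic multiplicity = 3, geometric multiplicity = 2

Determining the block sizes for each eigenvalue:
  λ = 5: 2 blocks summing to 3 forces exactly one block of size 2 and the rest size 1 → block sizes [2, 1]

Assembling the blocks gives a Jordan form
J =
  [5, 1, 0]
  [0, 5, 0]
  [0, 0, 5]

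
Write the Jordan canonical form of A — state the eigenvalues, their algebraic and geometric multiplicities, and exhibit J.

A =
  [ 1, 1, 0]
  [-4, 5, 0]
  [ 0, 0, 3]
J_2(3) ⊕ J_1(3)

The characteristic polynomial is
  det(x·I − A) = x^3 - 9*x^2 + 27*x - 27 = (x - 3)^3

Eigenvalues and multiplicities (the geometric multiplicity of λ is n − rank(A − λI), which equals the number of Jordan blocks for λ):
  λ = 3: algebraic multiplicity = 3, geometric multiplicity = 2

Determining the block sizes for each eigenvalue:
  λ = 3: 2 blocks summing to 3 forces exactly one block of size 2 and the rest size 1 → block sizes [2, 1]

Assembling the blocks gives a Jordan form
J =
  [3, 1, 0]
  [0, 3, 0]
  [0, 0, 3]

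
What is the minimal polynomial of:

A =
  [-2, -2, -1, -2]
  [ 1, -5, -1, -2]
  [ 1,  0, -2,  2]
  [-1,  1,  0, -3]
x^2 + 6*x + 9

The characteristic polynomial is χ_A(x) = (x + 3)^4, so the eigenvalues are known. The minimal polynomial is
  m_A(x) = Π_λ (x − λ)^{k_λ}
where k_λ is the size of the *largest* Jordan block for λ (equivalently, the smallest k with (A − λI)^k v = 0 for every generalised eigenvector v of λ).

  λ = -3: largest Jordan block has size 2, contributing (x + 3)^2

So m_A(x) = (x + 3)^2 = x^2 + 6*x + 9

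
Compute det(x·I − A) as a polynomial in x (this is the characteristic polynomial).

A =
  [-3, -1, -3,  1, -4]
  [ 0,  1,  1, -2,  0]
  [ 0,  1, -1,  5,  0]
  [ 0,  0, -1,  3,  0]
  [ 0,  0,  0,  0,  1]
x^5 - x^4 - 6*x^3 + 14*x^2 - 11*x + 3

Expanding det(x·I − A) (e.g. by cofactor expansion or by noting that A is similar to its Jordan form J, which has the same characteristic polynomial as A) gives
  χ_A(x) = x^5 - x^4 - 6*x^3 + 14*x^2 - 11*x + 3
which factors as (x - 1)^4*(x + 3). The eigenvalues (with algebraic multiplicities) are λ = -3 with multiplicity 1, λ = 1 with multiplicity 4.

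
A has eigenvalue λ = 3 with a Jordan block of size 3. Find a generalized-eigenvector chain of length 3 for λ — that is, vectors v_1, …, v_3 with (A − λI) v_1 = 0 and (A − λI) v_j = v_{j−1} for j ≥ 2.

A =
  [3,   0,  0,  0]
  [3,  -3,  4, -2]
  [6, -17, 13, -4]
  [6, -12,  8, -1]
A Jordan chain for λ = 3 of length 3:
v_1 = (0, -6, -15, -12)ᵀ
v_2 = (0, 3, 6, 6)ᵀ
v_3 = (1, 0, 0, 0)ᵀ

Let N = A − (3)·I. We want v_3 with N^3 v_3 = 0 but N^2 v_3 ≠ 0; then v_{j-1} := N · v_j for j = 3, …, 2.

Pick v_3 = (1, 0, 0, 0)ᵀ.
Then v_2 = N · v_3 = (0, 3, 6, 6)ᵀ.
Then v_1 = N · v_2 = (0, -6, -15, -12)ᵀ.

Sanity check: (A − (3)·I) v_1 = (0, 0, 0, 0)ᵀ = 0. ✓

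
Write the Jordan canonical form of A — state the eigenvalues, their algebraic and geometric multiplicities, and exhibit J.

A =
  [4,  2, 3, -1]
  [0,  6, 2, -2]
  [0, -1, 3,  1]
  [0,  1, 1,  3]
J_2(4) ⊕ J_2(4)

The characteristic polynomial is
  det(x·I − A) = x^4 - 16*x^3 + 96*x^2 - 256*x + 256 = (x - 4)^4

Eigenvalues and multiplicities (the geometric multiplicity of λ is n − rank(A − λI), which equals the number of Jordan blocks for λ):
  λ = 4: algebraic multiplicity = 4, geometric multiplicity = 2

Determining the block sizes for each eigenvalue:
  λ = 4: with am = 4 and gm = 2, the partition is not yet determined (e.g. several partitions of 4 into 2 parts exist). Let N = A − (4)·I. Computing rank(N^1) = 2, rank(N^2) = 0; the number of blocks of size ≥ j is rank(N^{j−1}) − rank(N^j), giving [2, 2]. So we have 2 block(s) of size 2 → block sizes [2, 2]

Assembling the blocks gives a Jordan form
J =
  [4, 1, 0, 0]
  [0, 4, 0, 0]
  [0, 0, 4, 1]
  [0, 0, 0, 4]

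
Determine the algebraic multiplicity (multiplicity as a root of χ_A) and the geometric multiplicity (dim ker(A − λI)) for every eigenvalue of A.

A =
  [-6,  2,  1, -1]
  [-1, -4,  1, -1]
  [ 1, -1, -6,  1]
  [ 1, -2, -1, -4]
λ = -5: alg = 4, geom = 2

Step 1 — factor the characteristic polynomial to read off the algebraic multiplicities:
  χ_A(x) = (x + 5)^4

Step 2 — compute geometric multiplicities via the rank-nullity identity g(λ) = n − rank(A − λI):
  rank(A − (-5)·I) = 2, so dim ker(A − (-5)·I) = n − 2 = 2

Summary:
  λ = -5: algebraic multiplicity = 4, geometric multiplicity = 2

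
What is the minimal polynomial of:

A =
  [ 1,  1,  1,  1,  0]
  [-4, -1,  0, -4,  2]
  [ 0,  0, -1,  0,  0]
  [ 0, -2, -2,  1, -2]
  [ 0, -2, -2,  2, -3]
x^3 + x^2 - x - 1

The characteristic polynomial is χ_A(x) = (x - 1)*(x + 1)^4, so the eigenvalues are known. The minimal polynomial is
  m_A(x) = Π_λ (x − λ)^{k_λ}
where k_λ is the size of the *largest* Jordan block for λ (equivalently, the smallest k with (A − λI)^k v = 0 for every generalised eigenvector v of λ).

  λ = -1: largest Jordan block has size 2, contributing (x + 1)^2
  λ = 1: largest Jordan block has size 1, contributing (x − 1)

So m_A(x) = (x - 1)*(x + 1)^2 = x^3 + x^2 - x - 1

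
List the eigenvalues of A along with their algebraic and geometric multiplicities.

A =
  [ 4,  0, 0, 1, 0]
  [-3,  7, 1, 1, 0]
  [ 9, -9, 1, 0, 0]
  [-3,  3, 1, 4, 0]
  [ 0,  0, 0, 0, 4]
λ = 4: alg = 5, geom = 3

Step 1 — factor the characteristic polynomial to read off the algebraic multiplicities:
  χ_A(x) = (x - 4)^5

Step 2 — compute geometric multiplicities via the rank-nullity identity g(λ) = n − rank(A − λI):
  rank(A − (4)·I) = 2, so dim ker(A − (4)·I) = n − 2 = 3

Summary:
  λ = 4: algebraic multiplicity = 5, geometric multiplicity = 3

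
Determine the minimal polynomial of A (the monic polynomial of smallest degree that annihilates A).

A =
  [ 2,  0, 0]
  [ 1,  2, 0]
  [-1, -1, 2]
x^3 - 6*x^2 + 12*x - 8

The characteristic polynomial is χ_A(x) = (x - 2)^3, so the eigenvalues are known. The minimal polynomial is
  m_A(x) = Π_λ (x − λ)^{k_λ}
where k_λ is the size of the *largest* Jordan block for λ (equivalently, the smallest k with (A − λI)^k v = 0 for every generalised eigenvector v of λ).

  λ = 2: largest Jordan block has size 3, contributing (x − 2)^3

So m_A(x) = (x - 2)^3 = x^3 - 6*x^2 + 12*x - 8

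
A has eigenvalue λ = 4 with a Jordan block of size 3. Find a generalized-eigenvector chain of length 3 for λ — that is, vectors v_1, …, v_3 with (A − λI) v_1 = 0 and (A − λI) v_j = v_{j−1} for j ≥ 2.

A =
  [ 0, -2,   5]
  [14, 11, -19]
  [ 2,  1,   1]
A Jordan chain for λ = 4 of length 3:
v_1 = (-2, 4, 0)ᵀ
v_2 = (-4, 14, 2)ᵀ
v_3 = (1, 0, 0)ᵀ

Let N = A − (4)·I. We want v_3 with N^3 v_3 = 0 but N^2 v_3 ≠ 0; then v_{j-1} := N · v_j for j = 3, …, 2.

Pick v_3 = (1, 0, 0)ᵀ.
Then v_2 = N · v_3 = (-4, 14, 2)ᵀ.
Then v_1 = N · v_2 = (-2, 4, 0)ᵀ.

Sanity check: (A − (4)·I) v_1 = (0, 0, 0)ᵀ = 0. ✓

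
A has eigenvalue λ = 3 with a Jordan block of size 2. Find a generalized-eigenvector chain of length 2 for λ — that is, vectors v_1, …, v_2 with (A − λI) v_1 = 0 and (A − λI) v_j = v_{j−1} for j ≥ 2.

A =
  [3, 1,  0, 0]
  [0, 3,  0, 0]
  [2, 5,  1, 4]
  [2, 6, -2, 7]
A Jordan chain for λ = 3 of length 2:
v_1 = (-1, 0, 3, 2)ᵀ
v_2 = (4, -1, 0, 0)ᵀ

Let N = A − (3)·I. We want v_2 with N^2 v_2 = 0 but N^1 v_2 ≠ 0; then v_{j-1} := N · v_j for j = 2, …, 2.

Pick v_2 = (4, -1, 0, 0)ᵀ.
Then v_1 = N · v_2 = (-1, 0, 3, 2)ᵀ.

Sanity check: (A − (3)·I) v_1 = (0, 0, 0, 0)ᵀ = 0. ✓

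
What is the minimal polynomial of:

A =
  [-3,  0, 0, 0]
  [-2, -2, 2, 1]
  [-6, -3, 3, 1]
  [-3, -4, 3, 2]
x^4 - 6*x^2 + 8*x - 3

The characteristic polynomial is χ_A(x) = (x - 1)^3*(x + 3), so the eigenvalues are known. The minimal polynomial is
  m_A(x) = Π_λ (x − λ)^{k_λ}
where k_λ is the size of the *largest* Jordan block for λ (equivalently, the smallest k with (A − λI)^k v = 0 for every generalised eigenvector v of λ).

  λ = -3: largest Jordan block has size 1, contributing (x + 3)
  λ = 1: largest Jordan block has size 3, contributing (x − 1)^3

So m_A(x) = (x - 1)^3*(x + 3) = x^4 - 6*x^2 + 8*x - 3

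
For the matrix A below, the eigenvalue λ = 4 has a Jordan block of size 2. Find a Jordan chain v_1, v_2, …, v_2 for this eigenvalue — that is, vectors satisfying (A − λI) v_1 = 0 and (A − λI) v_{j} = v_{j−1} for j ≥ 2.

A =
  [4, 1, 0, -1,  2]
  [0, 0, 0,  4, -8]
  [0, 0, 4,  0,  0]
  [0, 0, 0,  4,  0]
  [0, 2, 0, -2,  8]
A Jordan chain for λ = 4 of length 2:
v_1 = (1, -4, 0, 0, 2)ᵀ
v_2 = (0, 1, 0, 0, 0)ᵀ

Let N = A − (4)·I. We want v_2 with N^2 v_2 = 0 but N^1 v_2 ≠ 0; then v_{j-1} := N · v_j for j = 2, …, 2.

Pick v_2 = (0, 1, 0, 0, 0)ᵀ.
Then v_1 = N · v_2 = (1, -4, 0, 0, 2)ᵀ.

Sanity check: (A − (4)·I) v_1 = (0, 0, 0, 0, 0)ᵀ = 0. ✓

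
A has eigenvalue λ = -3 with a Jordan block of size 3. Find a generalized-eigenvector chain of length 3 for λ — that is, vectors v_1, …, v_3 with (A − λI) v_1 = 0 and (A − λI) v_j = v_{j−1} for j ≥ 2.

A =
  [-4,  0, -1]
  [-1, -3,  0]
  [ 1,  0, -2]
A Jordan chain for λ = -3 of length 3:
v_1 = (0, 1, 0)ᵀ
v_2 = (-1, -1, 1)ᵀ
v_3 = (1, 0, 0)ᵀ

Let N = A − (-3)·I. We want v_3 with N^3 v_3 = 0 but N^2 v_3 ≠ 0; then v_{j-1} := N · v_j for j = 3, …, 2.

Pick v_3 = (1, 0, 0)ᵀ.
Then v_2 = N · v_3 = (-1, -1, 1)ᵀ.
Then v_1 = N · v_2 = (0, 1, 0)ᵀ.

Sanity check: (A − (-3)·I) v_1 = (0, 0, 0)ᵀ = 0. ✓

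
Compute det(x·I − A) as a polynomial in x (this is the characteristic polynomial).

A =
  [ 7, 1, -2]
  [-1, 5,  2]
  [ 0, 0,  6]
x^3 - 18*x^2 + 108*x - 216

Expanding det(x·I − A) (e.g. by cofactor expansion or by noting that A is similar to its Jordan form J, which has the same characteristic polynomial as A) gives
  χ_A(x) = x^3 - 18*x^2 + 108*x - 216
which factors as (x - 6)^3. The eigenvalues (with algebraic multiplicities) are λ = 6 with multiplicity 3.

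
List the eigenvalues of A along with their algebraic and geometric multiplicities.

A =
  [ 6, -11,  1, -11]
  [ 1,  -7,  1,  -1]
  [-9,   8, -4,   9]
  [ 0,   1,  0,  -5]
λ = -5: alg = 3, geom = 1; λ = 5: alg = 1, geom = 1

Step 1 — factor the characteristic polynomial to read off the algebraic multiplicities:
  χ_A(x) = (x - 5)*(x + 5)^3

Step 2 — compute geometric multiplicities via the rank-nullity identity g(λ) = n − rank(A − λI):
  rank(A − (-5)·I) = 3, so dim ker(A − (-5)·I) = n − 3 = 1
  rank(A − (5)·I) = 3, so dim ker(A − (5)·I) = n − 3 = 1

Summary:
  λ = -5: algebraic multiplicity = 3, geometric multiplicity = 1
  λ = 5: algebraic multiplicity = 1, geometric multiplicity = 1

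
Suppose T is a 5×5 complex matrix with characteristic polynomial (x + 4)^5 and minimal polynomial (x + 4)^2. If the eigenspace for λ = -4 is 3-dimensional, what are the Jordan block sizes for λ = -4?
Block sizes for λ = -4: [2, 2, 1]

Step 1 — from the characteristic polynomial, algebraic multiplicity of λ = -4 is 5. From dim ker(T − (-4)·I) = 3, there are exactly 3 Jordan blocks for λ = -4.
Step 2 — from the minimal polynomial, the factor (x + 4)^2 tells us the largest block for λ = -4 has size 2.
Step 3 — with total size 5, 3 blocks, and largest block 2, the block sizes (in nonincreasing order) are [2, 2, 1].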